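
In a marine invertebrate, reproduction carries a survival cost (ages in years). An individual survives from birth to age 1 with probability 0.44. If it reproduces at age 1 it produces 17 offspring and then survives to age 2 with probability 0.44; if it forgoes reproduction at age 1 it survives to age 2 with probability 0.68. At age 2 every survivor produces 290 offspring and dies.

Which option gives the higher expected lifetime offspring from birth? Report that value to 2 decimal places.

breed at age 1: R₀ = 0.44 × (17 + 0.44 × 290) = 0.44 × 144.6000 = 63.6240
delay to age 2: R₀ = 0.44 × (0.68 × 290) = 0.44 × 197.2000 = 86.7680
Higher: delay to age 2 (86.7680).

86.77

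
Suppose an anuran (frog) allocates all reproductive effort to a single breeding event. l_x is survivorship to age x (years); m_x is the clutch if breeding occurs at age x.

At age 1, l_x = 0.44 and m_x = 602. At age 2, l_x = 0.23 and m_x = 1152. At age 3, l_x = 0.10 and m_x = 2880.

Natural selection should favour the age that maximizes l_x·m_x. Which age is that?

3

Expected offspring if breeding at age x = l_x × m_x:
  age 1: 0.44 × 602 = 264.880
  age 2: 0.23 × 1152 = 264.960
  age 3: 0.10 × 2880 = 288.000
Maximum at age 3 (288.000).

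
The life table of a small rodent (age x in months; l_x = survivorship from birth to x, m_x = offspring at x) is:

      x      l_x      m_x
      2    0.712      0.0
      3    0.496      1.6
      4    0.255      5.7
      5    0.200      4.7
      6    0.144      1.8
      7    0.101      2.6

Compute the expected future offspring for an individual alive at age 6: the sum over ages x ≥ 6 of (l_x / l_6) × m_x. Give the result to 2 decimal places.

3.62

l_6 = 0.144. Conditional survival from age 6 to x is l_x / l_6.
  x=6: (0.144/0.144) × 1.8 = 1.8000
  x=7: (0.101/0.144) × 2.6 = 1.8236
Sum = 1.8000 + 1.8236 = 3.6236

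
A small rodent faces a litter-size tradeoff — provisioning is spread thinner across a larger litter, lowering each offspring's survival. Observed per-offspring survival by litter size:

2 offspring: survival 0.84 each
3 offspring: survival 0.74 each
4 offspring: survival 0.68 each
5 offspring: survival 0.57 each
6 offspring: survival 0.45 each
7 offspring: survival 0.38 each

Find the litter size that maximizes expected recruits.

Expected recruits = c × s(c):
  c=2: 2 × 0.84 = 1.680
  c=3: 3 × 0.74 = 2.220
  c=4: 4 × 0.68 = 2.720
  c=5: 5 × 0.57 = 2.850
  c=6: 6 × 0.45 = 2.700
  c=7: 7 × 0.38 = 2.660
Maximum at c = 5 (2.850 recruits).

5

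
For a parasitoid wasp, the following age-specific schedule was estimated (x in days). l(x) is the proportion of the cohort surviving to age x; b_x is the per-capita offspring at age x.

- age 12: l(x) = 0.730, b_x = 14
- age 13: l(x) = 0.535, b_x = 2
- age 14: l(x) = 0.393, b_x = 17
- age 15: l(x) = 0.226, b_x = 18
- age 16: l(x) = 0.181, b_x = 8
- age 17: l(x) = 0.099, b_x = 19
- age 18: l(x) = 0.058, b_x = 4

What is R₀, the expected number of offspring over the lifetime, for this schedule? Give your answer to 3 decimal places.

25.600

R₀ = Σ l(x) b_x:
  age 12: 0.730 × 14 = 10.2200
  age 13: 0.535 × 2 = 1.0700
  age 14: 0.393 × 17 = 6.6810
  age 15: 0.226 × 18 = 4.0680
  age 16: 0.181 × 8 = 1.4480
  age 17: 0.099 × 19 = 1.8810
  age 18: 0.058 × 4 = 0.2320
R₀ = 10.2200 + 1.0700 + 6.6810 + 4.0680 + 1.4480 + 1.8810 + 0.2320 = 25.6000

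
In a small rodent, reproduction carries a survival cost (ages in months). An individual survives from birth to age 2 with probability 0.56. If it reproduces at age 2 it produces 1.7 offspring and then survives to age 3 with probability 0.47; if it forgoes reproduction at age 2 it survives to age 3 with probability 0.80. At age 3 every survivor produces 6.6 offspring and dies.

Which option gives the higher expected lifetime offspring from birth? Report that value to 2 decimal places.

2.96

breed at age 2: R₀ = 0.56 × (1.7 + 0.47 × 6.6) = 0.56 × 4.8020 = 2.6891
delay to age 3: R₀ = 0.56 × (0.80 × 6.6) = 0.56 × 5.2800 = 2.9568
Higher: delay to age 3 (2.9568).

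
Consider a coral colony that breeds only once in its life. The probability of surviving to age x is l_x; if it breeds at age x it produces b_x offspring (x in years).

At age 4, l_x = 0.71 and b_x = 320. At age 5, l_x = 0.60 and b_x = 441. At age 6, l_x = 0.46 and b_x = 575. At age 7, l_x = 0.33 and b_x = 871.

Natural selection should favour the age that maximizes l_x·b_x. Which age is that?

7

Expected offspring if breeding at age x = l_x × b_x:
  age 4: 0.71 × 320 = 227.200
  age 5: 0.60 × 441 = 264.600
  age 6: 0.46 × 575 = 264.500
  age 7: 0.33 × 871 = 287.430
Maximum at age 7 (287.430).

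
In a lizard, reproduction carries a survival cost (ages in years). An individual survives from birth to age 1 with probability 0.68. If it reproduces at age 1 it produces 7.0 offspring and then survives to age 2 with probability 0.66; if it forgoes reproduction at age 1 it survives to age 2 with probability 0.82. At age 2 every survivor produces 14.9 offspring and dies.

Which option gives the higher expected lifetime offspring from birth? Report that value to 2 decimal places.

11.45

breed at age 1: R₀ = 0.68 × (7.0 + 0.66 × 14.9) = 0.68 × 16.8340 = 11.4471
delay to age 2: R₀ = 0.68 × (0.82 × 14.9) = 0.68 × 12.2180 = 8.3082
Higher: breed at age 1 (11.4471).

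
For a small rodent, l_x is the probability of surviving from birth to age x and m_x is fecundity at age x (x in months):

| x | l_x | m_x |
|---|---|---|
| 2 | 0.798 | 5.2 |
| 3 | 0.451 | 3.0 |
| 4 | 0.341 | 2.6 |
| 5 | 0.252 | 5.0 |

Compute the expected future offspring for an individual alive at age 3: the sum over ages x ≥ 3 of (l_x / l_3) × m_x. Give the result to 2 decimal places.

7.76

l_3 = 0.451. Conditional survival from age 3 to x is l_x / l_3.
  x=3: (0.451/0.451) × 3.0 = 3.0000
  x=4: (0.341/0.451) × 2.6 = 1.9659
  x=5: (0.252/0.451) × 5.0 = 2.7938
Sum = 3.0000 + 1.9659 + 2.7938 = 7.7596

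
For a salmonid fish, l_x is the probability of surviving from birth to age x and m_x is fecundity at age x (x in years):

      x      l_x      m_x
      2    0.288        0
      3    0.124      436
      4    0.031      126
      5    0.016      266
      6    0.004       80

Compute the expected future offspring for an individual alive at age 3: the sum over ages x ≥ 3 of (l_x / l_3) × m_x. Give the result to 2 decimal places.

504.40

l_3 = 0.124. Conditional survival from age 3 to x is l_x / l_3.
  x=3: (0.124/0.124) × 436 = 436.0000
  x=4: (0.031/0.124) × 126 = 31.5000
  x=5: (0.016/0.124) × 266 = 34.3226
  x=6: (0.004/0.124) × 80 = 2.5806
Sum = 436.0000 + 31.5000 + 34.3226 + 2.5806 = 504.4032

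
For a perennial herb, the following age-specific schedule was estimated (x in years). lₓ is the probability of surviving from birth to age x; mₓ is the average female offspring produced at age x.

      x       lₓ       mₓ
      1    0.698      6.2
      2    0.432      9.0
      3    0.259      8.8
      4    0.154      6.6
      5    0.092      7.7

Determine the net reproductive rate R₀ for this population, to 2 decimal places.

12.22

R₀ = Σ lₓ mₓ:
  age 1: 0.698 × 6.2 = 4.3276
  age 2: 0.432 × 9.0 = 3.8880
  age 3: 0.259 × 8.8 = 2.2792
  age 4: 0.154 × 6.6 = 1.0164
  age 5: 0.092 × 7.7 = 0.7084
R₀ = 4.3276 + 3.8880 + 2.2792 + 1.0164 + 0.7084 = 12.2196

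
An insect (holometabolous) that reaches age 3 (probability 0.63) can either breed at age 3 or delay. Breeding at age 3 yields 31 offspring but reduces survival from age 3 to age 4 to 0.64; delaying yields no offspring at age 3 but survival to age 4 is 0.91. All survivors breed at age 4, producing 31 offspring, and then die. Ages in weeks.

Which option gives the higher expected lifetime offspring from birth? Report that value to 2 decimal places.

breed at age 3: R₀ = 0.63 × (31 + 0.64 × 31) = 0.63 × 50.8400 = 32.0292
delay to age 4: R₀ = 0.63 × (0.91 × 31) = 0.63 × 28.2100 = 17.7723
Higher: breed at age 3 (32.0292).

32.03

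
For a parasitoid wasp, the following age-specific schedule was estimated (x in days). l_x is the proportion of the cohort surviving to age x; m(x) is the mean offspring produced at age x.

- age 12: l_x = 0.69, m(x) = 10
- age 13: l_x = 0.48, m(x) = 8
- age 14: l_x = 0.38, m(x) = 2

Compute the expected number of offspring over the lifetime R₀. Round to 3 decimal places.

11.500

R₀ = Σ l_x m(x):
  age 12: 0.69 × 10 = 6.9000
  age 13: 0.48 × 8 = 3.8400
  age 14: 0.38 × 2 = 0.7600
R₀ = 6.9000 + 3.8400 + 0.7600 = 11.5000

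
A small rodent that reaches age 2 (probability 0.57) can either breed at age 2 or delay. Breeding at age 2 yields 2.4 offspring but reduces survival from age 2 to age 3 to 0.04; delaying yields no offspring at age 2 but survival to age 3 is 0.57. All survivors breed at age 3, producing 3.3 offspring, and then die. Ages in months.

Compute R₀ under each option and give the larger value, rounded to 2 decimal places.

1.44

breed at age 2: R₀ = 0.57 × (2.4 + 0.04 × 3.3) = 0.57 × 2.5320 = 1.4432
delay to age 3: R₀ = 0.57 × (0.57 × 3.3) = 0.57 × 1.8810 = 1.0722
Higher: breed at age 2 (1.4432).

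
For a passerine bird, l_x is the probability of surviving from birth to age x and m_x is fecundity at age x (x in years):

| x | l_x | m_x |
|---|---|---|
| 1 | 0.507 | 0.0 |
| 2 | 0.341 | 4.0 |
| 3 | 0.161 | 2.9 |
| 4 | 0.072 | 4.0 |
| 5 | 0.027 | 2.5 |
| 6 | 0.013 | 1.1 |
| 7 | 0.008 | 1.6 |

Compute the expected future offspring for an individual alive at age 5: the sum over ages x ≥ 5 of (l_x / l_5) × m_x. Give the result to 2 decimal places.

3.50

l_5 = 0.027. Conditional survival from age 5 to x is l_x / l_5.
  x=5: (0.027/0.027) × 2.5 = 2.5000
  x=6: (0.013/0.027) × 1.1 = 0.5296
  x=7: (0.008/0.027) × 1.6 = 0.4741
Sum = 2.5000 + 0.5296 + 0.4741 = 3.5037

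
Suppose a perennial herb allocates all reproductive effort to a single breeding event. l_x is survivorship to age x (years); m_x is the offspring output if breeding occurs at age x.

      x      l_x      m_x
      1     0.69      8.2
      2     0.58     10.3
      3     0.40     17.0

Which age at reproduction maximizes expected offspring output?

3

Expected offspring if breeding at age x = l_x × m_x:
  age 1: 0.69 × 8.2 = 5.658
  age 2: 0.58 × 10.3 = 5.974
  age 3: 0.40 × 17.0 = 6.800
Maximum at age 3 (6.800).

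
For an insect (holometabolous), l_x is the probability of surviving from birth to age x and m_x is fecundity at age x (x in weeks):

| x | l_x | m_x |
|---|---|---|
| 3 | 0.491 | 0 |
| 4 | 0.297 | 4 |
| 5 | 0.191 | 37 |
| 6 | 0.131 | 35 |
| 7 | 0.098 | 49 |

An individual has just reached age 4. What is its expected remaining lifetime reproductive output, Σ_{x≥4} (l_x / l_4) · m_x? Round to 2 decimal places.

59.40

l_4 = 0.297. Conditional survival from age 4 to x is l_x / l_4.
  x=4: (0.297/0.297) × 4 = 4.0000
  x=5: (0.191/0.297) × 37 = 23.7946
  x=6: (0.131/0.297) × 35 = 15.4377
  x=7: (0.098/0.297) × 49 = 16.1684
Sum = 4.0000 + 23.7946 + 15.4377 + 16.1684 = 59.4007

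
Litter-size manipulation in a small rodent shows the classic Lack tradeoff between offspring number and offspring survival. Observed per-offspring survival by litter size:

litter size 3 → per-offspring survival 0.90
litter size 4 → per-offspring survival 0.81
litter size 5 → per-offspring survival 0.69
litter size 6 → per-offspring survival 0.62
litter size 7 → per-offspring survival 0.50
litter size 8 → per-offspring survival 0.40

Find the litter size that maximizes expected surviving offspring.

Expected surviving offspring = c × s(c):
  c=3: 3 × 0.90 = 2.700
  c=4: 4 × 0.81 = 3.240
  c=5: 5 × 0.69 = 3.450
  c=6: 6 × 0.62 = 3.720
  c=7: 7 × 0.50 = 3.500
  c=8: 8 × 0.40 = 3.200
Maximum at c = 6 (3.720 surviving offspring).

6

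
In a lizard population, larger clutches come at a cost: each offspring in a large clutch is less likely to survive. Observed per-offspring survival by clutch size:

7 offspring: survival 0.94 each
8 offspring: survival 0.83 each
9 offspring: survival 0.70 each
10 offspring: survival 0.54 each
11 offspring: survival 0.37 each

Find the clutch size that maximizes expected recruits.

8

Expected recruits = c × s(c):
  c=7: 7 × 0.94 = 6.580
  c=8: 8 × 0.83 = 6.640
  c=9: 9 × 0.70 = 6.300
  c=10: 10 × 0.54 = 5.400
  c=11: 11 × 0.37 = 4.070
Maximum at c = 8 (6.640 recruits).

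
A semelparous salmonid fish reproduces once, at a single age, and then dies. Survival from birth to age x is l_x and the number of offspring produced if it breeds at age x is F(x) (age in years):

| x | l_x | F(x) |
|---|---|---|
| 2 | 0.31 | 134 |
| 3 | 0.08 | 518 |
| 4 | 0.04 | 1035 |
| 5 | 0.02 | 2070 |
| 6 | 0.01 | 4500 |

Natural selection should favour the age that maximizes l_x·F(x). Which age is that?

6

Expected offspring if breeding at age x = l_x × F(x):
  age 2: 0.31 × 134 = 41.540
  age 3: 0.08 × 518 = 41.440
  age 4: 0.04 × 1035 = 41.400
  age 5: 0.02 × 2070 = 41.400
  age 6: 0.01 × 4500 = 45.000
Maximum at age 6 (45.000).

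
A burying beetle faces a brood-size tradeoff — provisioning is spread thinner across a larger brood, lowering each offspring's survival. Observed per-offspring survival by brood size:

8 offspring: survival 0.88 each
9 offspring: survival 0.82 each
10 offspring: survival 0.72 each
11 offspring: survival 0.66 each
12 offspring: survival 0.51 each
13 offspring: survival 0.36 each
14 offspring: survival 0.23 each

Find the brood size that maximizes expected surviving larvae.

9

Expected surviving larvae = c × s(c):
  c=8: 8 × 0.88 = 7.040
  c=9: 9 × 0.82 = 7.380
  c=10: 10 × 0.72 = 7.200
  c=11: 11 × 0.66 = 7.260
  c=12: 12 × 0.51 = 6.120
  c=13: 13 × 0.36 = 4.680
  c=14: 14 × 0.23 = 3.220
Maximum at c = 9 (7.380 surviving larvae).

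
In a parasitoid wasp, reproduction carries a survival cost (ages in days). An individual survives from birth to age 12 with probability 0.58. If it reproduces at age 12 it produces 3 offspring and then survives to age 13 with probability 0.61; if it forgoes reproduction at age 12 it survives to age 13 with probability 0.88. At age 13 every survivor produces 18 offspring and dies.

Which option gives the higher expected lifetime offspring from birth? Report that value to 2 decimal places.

breed at age 12: R₀ = 0.58 × (3 + 0.61 × 18) = 0.58 × 13.9800 = 8.1084
delay to age 13: R₀ = 0.58 × (0.88 × 18) = 0.58 × 15.8400 = 9.1872
Higher: delay to age 13 (9.1872).

9.19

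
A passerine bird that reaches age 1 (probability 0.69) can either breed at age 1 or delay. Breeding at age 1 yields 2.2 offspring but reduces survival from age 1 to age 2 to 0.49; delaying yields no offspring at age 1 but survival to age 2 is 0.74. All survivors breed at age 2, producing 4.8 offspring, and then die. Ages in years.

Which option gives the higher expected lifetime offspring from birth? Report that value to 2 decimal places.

3.14

breed at age 1: R₀ = 0.69 × (2.2 + 0.49 × 4.8) = 0.69 × 4.5520 = 3.1409
delay to age 2: R₀ = 0.69 × (0.74 × 4.8) = 0.69 × 3.5520 = 2.4509
Higher: breed at age 1 (3.1409).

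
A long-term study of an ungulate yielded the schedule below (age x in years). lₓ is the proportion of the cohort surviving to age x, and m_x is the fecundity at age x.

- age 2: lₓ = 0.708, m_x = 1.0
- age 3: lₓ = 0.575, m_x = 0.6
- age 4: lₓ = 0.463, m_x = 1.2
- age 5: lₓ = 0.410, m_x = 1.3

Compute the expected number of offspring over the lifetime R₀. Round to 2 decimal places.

2.14

R₀ = Σ lₓ m_x:
  age 2: 0.708 × 1.0 = 0.7080
  age 3: 0.575 × 0.6 = 0.3450
  age 4: 0.463 × 1.2 = 0.5556
  age 5: 0.410 × 1.3 = 0.5330
R₀ = 0.7080 + 0.3450 + 0.5556 + 0.5330 = 2.1416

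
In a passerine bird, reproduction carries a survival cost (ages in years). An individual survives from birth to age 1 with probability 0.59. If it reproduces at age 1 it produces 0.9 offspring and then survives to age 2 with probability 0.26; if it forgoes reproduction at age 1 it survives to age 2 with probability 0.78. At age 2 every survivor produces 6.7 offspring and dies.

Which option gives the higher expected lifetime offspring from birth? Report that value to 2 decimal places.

3.08

breed at age 1: R₀ = 0.59 × (0.9 + 0.26 × 6.7) = 0.59 × 2.6420 = 1.5588
delay to age 2: R₀ = 0.59 × (0.78 × 6.7) = 0.59 × 5.2260 = 3.0833
Higher: delay to age 2 (3.0833).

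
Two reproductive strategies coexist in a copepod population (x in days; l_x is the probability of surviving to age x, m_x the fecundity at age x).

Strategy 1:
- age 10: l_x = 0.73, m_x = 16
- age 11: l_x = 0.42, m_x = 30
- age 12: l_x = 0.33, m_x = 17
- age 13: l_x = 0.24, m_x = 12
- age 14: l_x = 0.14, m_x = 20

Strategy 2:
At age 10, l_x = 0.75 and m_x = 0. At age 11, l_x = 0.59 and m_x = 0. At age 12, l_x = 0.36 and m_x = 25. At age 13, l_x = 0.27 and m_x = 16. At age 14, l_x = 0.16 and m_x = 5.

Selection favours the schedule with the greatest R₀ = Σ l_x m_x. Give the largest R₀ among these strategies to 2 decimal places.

35.57

Strategy 1: R₀ = 0.73×16 + 0.42×30 + 0.33×17 + 0.24×12 + 0.14×20 = 35.5700
Strategy 2: R₀ = 0.75×0 + 0.59×0 + 0.36×25 + 0.27×16 + 0.16×5 = 14.1200
Highest R₀: strategy 1 with 35.5700.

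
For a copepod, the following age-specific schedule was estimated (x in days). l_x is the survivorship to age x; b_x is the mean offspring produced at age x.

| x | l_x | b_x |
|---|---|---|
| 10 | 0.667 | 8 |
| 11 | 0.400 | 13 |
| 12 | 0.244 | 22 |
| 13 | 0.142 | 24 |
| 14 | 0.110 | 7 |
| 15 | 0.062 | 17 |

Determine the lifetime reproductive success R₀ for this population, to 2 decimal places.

R₀ = Σ l_x b_x:
  age 10: 0.667 × 8 = 5.3360
  age 11: 0.400 × 13 = 5.2000
  age 12: 0.244 × 22 = 5.3680
  age 13: 0.142 × 24 = 3.4080
  age 14: 0.110 × 7 = 0.7700
  age 15: 0.062 × 17 = 1.0540
R₀ = 5.3360 + 5.2000 + 5.3680 + 3.4080 + 0.7700 + 1.0540 = 21.1360

21.14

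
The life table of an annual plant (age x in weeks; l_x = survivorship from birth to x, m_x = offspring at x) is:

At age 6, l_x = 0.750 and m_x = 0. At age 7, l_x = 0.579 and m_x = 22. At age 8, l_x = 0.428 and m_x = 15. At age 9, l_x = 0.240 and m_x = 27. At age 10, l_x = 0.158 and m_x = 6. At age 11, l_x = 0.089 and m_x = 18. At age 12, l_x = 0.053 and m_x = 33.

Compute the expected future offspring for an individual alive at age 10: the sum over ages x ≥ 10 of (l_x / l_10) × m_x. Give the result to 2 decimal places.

27.21

l_10 = 0.158. Conditional survival from age 10 to x is l_x / l_10.
  x=10: (0.158/0.158) × 6 = 6.0000
  x=11: (0.089/0.158) × 18 = 10.1392
  x=12: (0.053/0.158) × 33 = 11.0696
Sum = 6.0000 + 10.1392 + 11.0696 = 27.2089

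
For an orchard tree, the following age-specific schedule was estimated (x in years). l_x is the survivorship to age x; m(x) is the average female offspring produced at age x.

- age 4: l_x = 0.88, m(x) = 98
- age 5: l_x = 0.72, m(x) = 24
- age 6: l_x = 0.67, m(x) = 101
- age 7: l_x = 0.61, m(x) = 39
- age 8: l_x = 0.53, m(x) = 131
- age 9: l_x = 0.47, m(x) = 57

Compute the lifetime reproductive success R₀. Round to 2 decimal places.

R₀ = Σ l_x m(x):
  age 4: 0.88 × 98 = 86.2400
  age 5: 0.72 × 24 = 17.2800
  age 6: 0.67 × 101 = 67.6700
  age 7: 0.61 × 39 = 23.7900
  age 8: 0.53 × 131 = 69.4300
  age 9: 0.47 × 57 = 26.7900
R₀ = 86.2400 + 17.2800 + 67.6700 + 23.7900 + 69.4300 + 26.7900 = 291.2000

291.20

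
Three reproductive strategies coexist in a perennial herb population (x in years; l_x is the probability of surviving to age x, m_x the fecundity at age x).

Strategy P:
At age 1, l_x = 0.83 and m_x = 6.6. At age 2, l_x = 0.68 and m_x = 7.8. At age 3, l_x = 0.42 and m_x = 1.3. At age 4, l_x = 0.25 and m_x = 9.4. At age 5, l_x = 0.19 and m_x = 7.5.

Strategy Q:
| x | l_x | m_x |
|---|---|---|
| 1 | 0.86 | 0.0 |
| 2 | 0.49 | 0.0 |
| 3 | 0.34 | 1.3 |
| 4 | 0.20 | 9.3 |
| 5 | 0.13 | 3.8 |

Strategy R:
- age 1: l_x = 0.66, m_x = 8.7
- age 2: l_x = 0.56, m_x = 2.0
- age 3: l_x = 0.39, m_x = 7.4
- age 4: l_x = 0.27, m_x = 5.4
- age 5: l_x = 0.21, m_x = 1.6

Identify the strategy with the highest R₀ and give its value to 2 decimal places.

15.10

Strategy P: R₀ = 0.83×6.6 + 0.68×7.8 + 0.42×1.3 + 0.25×9.4 + 0.19×7.5 = 15.1030
Strategy Q: R₀ = 0.86×0.0 + 0.49×0.0 + 0.34×1.3 + 0.20×9.3 + 0.13×3.8 = 2.7960
Strategy R: R₀ = 0.66×8.7 + 0.56×2.0 + 0.39×7.4 + 0.27×5.4 + 0.21×1.6 = 11.5420
Highest R₀: strategy P with 15.1030.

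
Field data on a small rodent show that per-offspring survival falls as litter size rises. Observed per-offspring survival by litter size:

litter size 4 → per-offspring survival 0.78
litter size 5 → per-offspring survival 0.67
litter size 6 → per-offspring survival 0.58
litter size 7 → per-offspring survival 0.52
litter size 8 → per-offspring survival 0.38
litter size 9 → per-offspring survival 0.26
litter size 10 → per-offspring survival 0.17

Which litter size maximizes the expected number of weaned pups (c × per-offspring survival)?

Expected weaned pups = c × s(c):
  c=4: 4 × 0.78 = 3.120
  c=5: 5 × 0.67 = 3.350
  c=6: 6 × 0.58 = 3.480
  c=7: 7 × 0.52 = 3.640
  c=8: 8 × 0.38 = 3.040
  c=9: 9 × 0.26 = 2.340
  c=10: 10 × 0.17 = 1.700
Maximum at c = 7 (3.640 weaned pups).

7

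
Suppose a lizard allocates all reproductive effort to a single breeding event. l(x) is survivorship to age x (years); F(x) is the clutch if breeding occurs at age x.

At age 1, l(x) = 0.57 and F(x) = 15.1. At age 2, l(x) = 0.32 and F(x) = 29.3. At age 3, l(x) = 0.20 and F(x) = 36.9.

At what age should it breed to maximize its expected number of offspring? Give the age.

2

Expected offspring if breeding at age x = l(x) × F(x):
  age 1: 0.57 × 15.1 = 8.607
  age 2: 0.32 × 29.3 = 9.376
  age 3: 0.20 × 36.9 = 7.380
Maximum at age 2 (9.376).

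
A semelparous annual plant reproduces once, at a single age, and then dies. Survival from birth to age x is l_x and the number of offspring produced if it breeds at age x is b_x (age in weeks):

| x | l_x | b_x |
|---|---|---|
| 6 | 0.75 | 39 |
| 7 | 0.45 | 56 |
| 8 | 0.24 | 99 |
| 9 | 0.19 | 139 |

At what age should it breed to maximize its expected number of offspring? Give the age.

Expected offspring if breeding at age x = l_x × b_x:
  age 6: 0.75 × 39 = 29.250
  age 7: 0.45 × 56 = 25.200
  age 8: 0.24 × 99 = 23.760
  age 9: 0.19 × 139 = 26.410
Maximum at age 6 (29.250).

6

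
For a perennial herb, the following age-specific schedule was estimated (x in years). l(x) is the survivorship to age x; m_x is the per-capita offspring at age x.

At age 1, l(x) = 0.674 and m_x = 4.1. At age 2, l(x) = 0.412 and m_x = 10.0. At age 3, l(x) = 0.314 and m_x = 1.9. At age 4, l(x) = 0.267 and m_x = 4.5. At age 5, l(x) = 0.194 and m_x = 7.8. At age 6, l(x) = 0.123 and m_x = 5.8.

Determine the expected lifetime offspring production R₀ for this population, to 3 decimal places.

R₀ = Σ l(x) m_x:
  age 1: 0.674 × 4.1 = 2.7634
  age 2: 0.412 × 10.0 = 4.1200
  age 3: 0.314 × 1.9 = 0.5966
  age 4: 0.267 × 4.5 = 1.2015
  age 5: 0.194 × 7.8 = 1.5132
  age 6: 0.123 × 5.8 = 0.7134
R₀ = 2.7634 + 4.1200 + 0.5966 + 1.2015 + 1.5132 + 0.7134 = 10.9081

10.908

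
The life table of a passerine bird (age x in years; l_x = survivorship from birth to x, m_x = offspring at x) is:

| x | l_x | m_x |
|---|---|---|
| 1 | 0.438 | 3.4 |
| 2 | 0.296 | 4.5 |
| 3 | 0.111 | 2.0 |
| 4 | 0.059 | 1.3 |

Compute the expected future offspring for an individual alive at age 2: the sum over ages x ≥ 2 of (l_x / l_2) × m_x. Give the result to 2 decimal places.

l_2 = 0.296. Conditional survival from age 2 to x is l_x / l_2.
  x=2: (0.296/0.296) × 4.5 = 4.5000
  x=3: (0.111/0.296) × 2.0 = 0.7500
  x=4: (0.059/0.296) × 1.3 = 0.2591
Sum = 4.5000 + 0.7500 + 0.2591 = 5.5091

5.51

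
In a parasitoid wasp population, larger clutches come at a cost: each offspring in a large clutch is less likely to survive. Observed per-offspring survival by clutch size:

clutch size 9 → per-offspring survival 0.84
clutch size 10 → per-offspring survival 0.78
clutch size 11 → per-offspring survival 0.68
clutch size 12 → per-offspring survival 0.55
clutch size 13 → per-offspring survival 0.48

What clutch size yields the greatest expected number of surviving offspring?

10

Expected surviving offspring = c × s(c):
  c=9: 9 × 0.84 = 7.560
  c=10: 10 × 0.78 = 7.800
  c=11: 11 × 0.68 = 7.480
  c=12: 12 × 0.55 = 6.600
  c=13: 13 × 0.48 = 6.240
Maximum at c = 10 (7.800 surviving offspring).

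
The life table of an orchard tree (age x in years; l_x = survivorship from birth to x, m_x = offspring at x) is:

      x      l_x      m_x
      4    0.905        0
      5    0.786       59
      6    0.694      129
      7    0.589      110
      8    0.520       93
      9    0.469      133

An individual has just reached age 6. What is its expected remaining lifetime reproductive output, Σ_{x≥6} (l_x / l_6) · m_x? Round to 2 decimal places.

l_6 = 0.694. Conditional survival from age 6 to x is l_x / l_6.
  x=6: (0.694/0.694) × 129 = 129.0000
  x=7: (0.589/0.694) × 110 = 93.3573
  x=8: (0.520/0.694) × 93 = 69.6830
  x=9: (0.469/0.694) × 133 = 89.8804
Sum = 129.0000 + 93.3573 + 69.6830 + 89.8804 = 381.9207

381.92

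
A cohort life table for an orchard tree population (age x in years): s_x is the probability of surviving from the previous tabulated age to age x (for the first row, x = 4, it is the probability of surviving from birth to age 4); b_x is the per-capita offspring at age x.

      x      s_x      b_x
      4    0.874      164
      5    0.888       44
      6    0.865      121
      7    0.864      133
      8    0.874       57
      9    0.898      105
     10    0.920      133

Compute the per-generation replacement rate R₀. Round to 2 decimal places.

Survivorship from birth: l_x = s_4·s_5·…·s_x.
  l_4 = 0.87400
  l_5 = 0.77611
  l_6 = 0.67134
  l_7 = 0.58004
  l_8 = 0.50695
  l_9 = 0.45524
  l_10 = 0.41882
R₀ = Σ l_x b_x:
  age 4: 0.87400 × 164 = 143.3360
  age 5: 0.77611 × 44 = 34.1488
  age 6: 0.67134 × 121 = 81.2321
  age 7: 0.58004 × 133 = 77.1453
  age 8: 0.50695 × 57 = 28.8962
  age 9: 0.45524 × 105 = 47.8002
  age 10: 0.41882 × 133 = 55.7031
R₀ = 143.3360 + 34.1488 + 81.2321 + 77.1453 + 28.8962 + 47.8002 + 55.7031 = 468.2617

468.26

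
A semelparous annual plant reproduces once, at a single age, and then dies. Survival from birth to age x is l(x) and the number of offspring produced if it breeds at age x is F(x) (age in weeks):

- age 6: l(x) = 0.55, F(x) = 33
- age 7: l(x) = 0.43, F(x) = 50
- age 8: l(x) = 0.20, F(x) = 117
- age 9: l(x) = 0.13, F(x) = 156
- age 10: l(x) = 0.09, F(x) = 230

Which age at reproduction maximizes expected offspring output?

8

Expected offspring if breeding at age x = l(x) × F(x):
  age 6: 0.55 × 33 = 18.150
  age 7: 0.43 × 50 = 21.500
  age 8: 0.20 × 117 = 23.400
  age 9: 0.13 × 156 = 20.280
  age 10: 0.09 × 230 = 20.700
Maximum at age 8 (23.400).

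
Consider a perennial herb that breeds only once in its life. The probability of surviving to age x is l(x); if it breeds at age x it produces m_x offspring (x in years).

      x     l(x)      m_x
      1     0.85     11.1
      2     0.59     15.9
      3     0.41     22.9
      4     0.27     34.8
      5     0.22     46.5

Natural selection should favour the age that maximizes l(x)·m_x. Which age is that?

Expected offspring if breeding at age x = l(x) × m_x:
  age 1: 0.85 × 11.1 = 9.435
  age 2: 0.59 × 15.9 = 9.381
  age 3: 0.41 × 22.9 = 9.389
  age 4: 0.27 × 34.8 = 9.396
  age 5: 0.22 × 46.5 = 10.230
Maximum at age 5 (10.230).

5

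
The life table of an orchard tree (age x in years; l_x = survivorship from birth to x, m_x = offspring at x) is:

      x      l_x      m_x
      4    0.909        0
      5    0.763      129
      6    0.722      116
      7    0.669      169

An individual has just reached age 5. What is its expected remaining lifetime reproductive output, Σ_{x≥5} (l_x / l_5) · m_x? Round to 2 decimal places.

386.95

l_5 = 0.763. Conditional survival from age 5 to x is l_x / l_5.
  x=5: (0.763/0.763) × 129 = 129.0000
  x=6: (0.722/0.763) × 116 = 109.7667
  x=7: (0.669/0.763) × 169 = 148.1796
Sum = 129.0000 + 109.7667 + 148.1796 = 386.9463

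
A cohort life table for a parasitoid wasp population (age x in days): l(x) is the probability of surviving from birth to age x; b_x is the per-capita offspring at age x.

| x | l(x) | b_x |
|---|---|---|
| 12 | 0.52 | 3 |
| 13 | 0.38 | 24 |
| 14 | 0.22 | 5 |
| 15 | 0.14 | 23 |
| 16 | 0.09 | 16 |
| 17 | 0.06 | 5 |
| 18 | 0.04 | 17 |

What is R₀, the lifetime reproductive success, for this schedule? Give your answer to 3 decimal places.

17.420

R₀ = Σ l(x) b_x:
  age 12: 0.52 × 3 = 1.5600
  age 13: 0.38 × 24 = 9.1200
  age 14: 0.22 × 5 = 1.1000
  age 15: 0.14 × 23 = 3.2200
  age 16: 0.09 × 16 = 1.4400
  age 17: 0.06 × 5 = 0.3000
  age 18: 0.04 × 17 = 0.6800
R₀ = 1.5600 + 9.1200 + 1.1000 + 3.2200 + 1.4400 + 0.3000 + 0.6800 = 17.4200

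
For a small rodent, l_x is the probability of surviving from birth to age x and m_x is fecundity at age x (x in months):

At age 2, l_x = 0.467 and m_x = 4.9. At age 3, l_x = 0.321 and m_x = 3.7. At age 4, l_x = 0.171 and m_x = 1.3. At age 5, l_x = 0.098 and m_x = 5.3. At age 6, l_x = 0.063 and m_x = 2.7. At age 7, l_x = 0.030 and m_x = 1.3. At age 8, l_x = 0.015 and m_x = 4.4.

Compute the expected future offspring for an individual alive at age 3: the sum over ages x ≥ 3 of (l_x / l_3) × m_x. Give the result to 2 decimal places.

6.87

l_3 = 0.321. Conditional survival from age 3 to x is l_x / l_3.
  x=3: (0.321/0.321) × 3.7 = 3.7000
  x=4: (0.171/0.321) × 1.3 = 0.6925
  x=5: (0.098/0.321) × 5.3 = 1.6181
  x=6: (0.063/0.321) × 2.7 = 0.5299
  x=7: (0.030/0.321) × 1.3 = 0.1215
  x=8: (0.015/0.321) × 4.4 = 0.2056
Sum = 3.7000 + 0.6925 + 1.6181 + 0.5299 + 0.1215 + 0.2056 = 6.8676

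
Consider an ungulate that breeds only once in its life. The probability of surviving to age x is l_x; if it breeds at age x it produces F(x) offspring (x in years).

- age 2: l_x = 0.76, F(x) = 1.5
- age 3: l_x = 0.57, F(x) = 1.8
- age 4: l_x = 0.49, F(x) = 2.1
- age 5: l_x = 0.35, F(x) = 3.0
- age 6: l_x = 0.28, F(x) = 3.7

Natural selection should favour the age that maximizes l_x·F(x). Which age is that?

2

Expected offspring if breeding at age x = l_x × F(x):
  age 2: 0.76 × 1.5 = 1.140
  age 3: 0.57 × 1.8 = 1.026
  age 4: 0.49 × 2.1 = 1.029
  age 5: 0.35 × 3.0 = 1.050
  age 6: 0.28 × 3.7 = 1.036
Maximum at age 2 (1.140).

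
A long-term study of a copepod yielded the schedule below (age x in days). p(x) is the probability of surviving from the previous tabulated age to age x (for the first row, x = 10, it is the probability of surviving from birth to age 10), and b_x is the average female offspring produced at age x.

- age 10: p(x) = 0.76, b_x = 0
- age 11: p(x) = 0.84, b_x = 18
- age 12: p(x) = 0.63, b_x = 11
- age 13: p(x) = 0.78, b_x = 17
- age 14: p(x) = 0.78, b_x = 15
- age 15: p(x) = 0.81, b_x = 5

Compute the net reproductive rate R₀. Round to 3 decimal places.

Survivorship from birth: l_x = p_10·p_11·…·p_x.
  l_10 = 0.76000
  l_11 = 0.63840
  l_12 = 0.40219
  l_13 = 0.31371
  l_14 = 0.24469
  l_15 = 0.19820
R₀ = Σ l_x b_x:
  age 10: 0.76000 × 0 = 0.0000
  age 11: 0.63840 × 18 = 11.4912
  age 12: 0.40219 × 11 = 4.4241
  age 13: 0.31371 × 17 = 5.3331
  age 14: 0.24469 × 15 = 3.6704
  age 15: 0.19820 × 5 = 0.9910
R₀ = 0.0000 + 11.4912 + 4.4241 + 5.3331 + 3.6704 + 0.9910 = 25.9097

25.910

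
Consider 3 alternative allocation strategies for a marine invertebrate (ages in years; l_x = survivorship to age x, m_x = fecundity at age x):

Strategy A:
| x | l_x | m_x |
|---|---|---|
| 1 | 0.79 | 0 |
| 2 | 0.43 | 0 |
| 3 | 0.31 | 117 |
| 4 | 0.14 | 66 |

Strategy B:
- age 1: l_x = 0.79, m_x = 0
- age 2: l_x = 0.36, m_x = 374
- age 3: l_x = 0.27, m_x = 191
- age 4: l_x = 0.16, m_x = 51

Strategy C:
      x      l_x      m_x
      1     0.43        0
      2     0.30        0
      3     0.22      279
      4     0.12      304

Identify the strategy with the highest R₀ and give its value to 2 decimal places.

Strategy A: R₀ = 0.79×0 + 0.43×0 + 0.31×117 + 0.14×66 = 45.5100
Strategy B: R₀ = 0.79×0 + 0.36×374 + 0.27×191 + 0.16×51 = 194.3700
Strategy C: R₀ = 0.43×0 + 0.30×0 + 0.22×279 + 0.12×304 = 97.8600
Highest R₀: strategy B with 194.3700.

194.37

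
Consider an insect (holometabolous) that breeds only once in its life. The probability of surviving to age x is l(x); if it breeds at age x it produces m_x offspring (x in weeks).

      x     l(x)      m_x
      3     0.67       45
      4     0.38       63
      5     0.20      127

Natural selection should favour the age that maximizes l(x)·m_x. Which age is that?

Expected offspring if breeding at age x = l(x) × m_x:
  age 3: 0.67 × 45 = 30.150
  age 4: 0.38 × 63 = 23.940
  age 5: 0.20 × 127 = 25.400
Maximum at age 3 (30.150).

3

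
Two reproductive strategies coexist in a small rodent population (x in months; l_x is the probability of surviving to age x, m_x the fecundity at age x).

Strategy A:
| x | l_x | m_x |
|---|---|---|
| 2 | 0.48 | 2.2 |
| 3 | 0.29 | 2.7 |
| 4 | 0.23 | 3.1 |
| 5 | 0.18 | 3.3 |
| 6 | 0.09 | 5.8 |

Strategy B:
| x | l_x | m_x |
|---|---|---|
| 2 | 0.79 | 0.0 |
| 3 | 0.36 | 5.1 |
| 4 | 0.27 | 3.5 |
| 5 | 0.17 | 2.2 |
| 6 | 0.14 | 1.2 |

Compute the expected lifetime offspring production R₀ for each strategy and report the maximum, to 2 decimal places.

3.67

Strategy A: R₀ = 0.48×2.2 + 0.29×2.7 + 0.23×3.1 + 0.18×3.3 + 0.09×5.8 = 3.6680
Strategy B: R₀ = 0.79×0.0 + 0.36×5.1 + 0.27×3.5 + 0.17×2.2 + 0.14×1.2 = 3.3230
Highest R₀: strategy A with 3.6680.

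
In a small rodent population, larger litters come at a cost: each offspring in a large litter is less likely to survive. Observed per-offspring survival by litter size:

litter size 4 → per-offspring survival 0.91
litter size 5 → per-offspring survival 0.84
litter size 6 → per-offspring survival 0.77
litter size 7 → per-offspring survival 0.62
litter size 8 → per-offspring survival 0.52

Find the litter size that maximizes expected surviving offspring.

6

Expected surviving offspring = c × s(c):
  c=4: 4 × 0.91 = 3.640
  c=5: 5 × 0.84 = 4.200
  c=6: 6 × 0.77 = 4.620
  c=7: 7 × 0.62 = 4.340
  c=8: 8 × 0.52 = 4.160
Maximum at c = 6 (4.620 surviving offspring).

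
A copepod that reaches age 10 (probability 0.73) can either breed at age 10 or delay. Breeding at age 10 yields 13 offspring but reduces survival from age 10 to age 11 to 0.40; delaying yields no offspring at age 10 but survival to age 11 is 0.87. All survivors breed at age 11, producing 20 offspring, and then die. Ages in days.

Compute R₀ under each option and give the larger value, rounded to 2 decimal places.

breed at age 10: R₀ = 0.73 × (13 + 0.40 × 20) = 0.73 × 21.0000 = 15.3300
delay to age 11: R₀ = 0.73 × (0.87 × 20) = 0.73 × 17.4000 = 12.7020
Higher: breed at age 10 (15.3300).

15.33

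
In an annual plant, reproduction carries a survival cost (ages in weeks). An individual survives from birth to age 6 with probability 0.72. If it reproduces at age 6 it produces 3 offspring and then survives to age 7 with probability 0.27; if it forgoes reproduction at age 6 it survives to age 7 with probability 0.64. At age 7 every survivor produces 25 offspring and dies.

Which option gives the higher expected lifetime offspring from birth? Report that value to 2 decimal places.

11.52

breed at age 6: R₀ = 0.72 × (3 + 0.27 × 25) = 0.72 × 9.7500 = 7.0200
delay to age 7: R₀ = 0.72 × (0.64 × 25) = 0.72 × 16.0000 = 11.5200
Higher: delay to age 7 (11.5200).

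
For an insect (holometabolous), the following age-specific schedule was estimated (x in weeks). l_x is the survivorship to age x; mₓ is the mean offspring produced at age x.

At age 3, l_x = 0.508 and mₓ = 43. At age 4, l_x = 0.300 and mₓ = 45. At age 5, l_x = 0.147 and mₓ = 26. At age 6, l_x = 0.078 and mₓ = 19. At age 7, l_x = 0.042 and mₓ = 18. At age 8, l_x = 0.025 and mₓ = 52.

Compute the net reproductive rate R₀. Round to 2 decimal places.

42.70

R₀ = Σ l_x mₓ:
  age 3: 0.508 × 43 = 21.8440
  age 4: 0.300 × 45 = 13.5000
  age 5: 0.147 × 26 = 3.8220
  age 6: 0.078 × 19 = 1.4820
  age 7: 0.042 × 18 = 0.7560
  age 8: 0.025 × 52 = 1.3000
R₀ = 21.8440 + 13.5000 + 3.8220 + 1.4820 + 0.7560 + 1.3000 = 42.7040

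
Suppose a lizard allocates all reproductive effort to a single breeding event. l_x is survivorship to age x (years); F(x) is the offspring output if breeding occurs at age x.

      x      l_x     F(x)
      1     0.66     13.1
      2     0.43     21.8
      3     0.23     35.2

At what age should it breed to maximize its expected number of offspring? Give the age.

2

Expected offspring if breeding at age x = l_x × F(x):
  age 1: 0.66 × 13.1 = 8.646
  age 2: 0.43 × 21.8 = 9.374
  age 3: 0.23 × 35.2 = 8.096
Maximum at age 2 (9.374).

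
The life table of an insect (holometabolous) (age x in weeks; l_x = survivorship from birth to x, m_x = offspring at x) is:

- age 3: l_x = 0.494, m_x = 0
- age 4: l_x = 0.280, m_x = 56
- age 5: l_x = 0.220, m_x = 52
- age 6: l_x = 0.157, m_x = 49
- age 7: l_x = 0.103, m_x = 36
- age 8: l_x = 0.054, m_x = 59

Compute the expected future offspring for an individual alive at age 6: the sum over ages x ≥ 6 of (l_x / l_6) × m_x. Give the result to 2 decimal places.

92.91

l_6 = 0.157. Conditional survival from age 6 to x is l_x / l_6.
  x=6: (0.157/0.157) × 49 = 49.0000
  x=7: (0.103/0.157) × 36 = 23.6178
  x=8: (0.054/0.157) × 59 = 20.2930
Sum = 49.0000 + 23.6178 + 20.2930 = 92.9108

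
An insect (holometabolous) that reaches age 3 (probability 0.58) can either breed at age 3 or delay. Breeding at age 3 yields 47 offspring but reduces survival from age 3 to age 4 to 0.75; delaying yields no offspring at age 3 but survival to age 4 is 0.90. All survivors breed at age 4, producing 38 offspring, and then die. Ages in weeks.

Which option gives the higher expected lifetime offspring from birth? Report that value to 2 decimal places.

breed at age 3: R₀ = 0.58 × (47 + 0.75 × 38) = 0.58 × 75.5000 = 43.7900
delay to age 4: R₀ = 0.58 × (0.90 × 38) = 0.58 × 34.2000 = 19.8360
Higher: breed at age 3 (43.7900).

43.79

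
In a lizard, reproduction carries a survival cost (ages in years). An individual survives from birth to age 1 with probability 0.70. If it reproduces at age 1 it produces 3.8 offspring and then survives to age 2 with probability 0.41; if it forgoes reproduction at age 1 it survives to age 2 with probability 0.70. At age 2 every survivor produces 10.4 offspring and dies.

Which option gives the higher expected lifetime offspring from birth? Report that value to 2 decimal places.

5.64

breed at age 1: R₀ = 0.70 × (3.8 + 0.41 × 10.4) = 0.70 × 8.0640 = 5.6448
delay to age 2: R₀ = 0.70 × (0.70 × 10.4) = 0.70 × 7.2800 = 5.0960
Higher: breed at age 1 (5.6448).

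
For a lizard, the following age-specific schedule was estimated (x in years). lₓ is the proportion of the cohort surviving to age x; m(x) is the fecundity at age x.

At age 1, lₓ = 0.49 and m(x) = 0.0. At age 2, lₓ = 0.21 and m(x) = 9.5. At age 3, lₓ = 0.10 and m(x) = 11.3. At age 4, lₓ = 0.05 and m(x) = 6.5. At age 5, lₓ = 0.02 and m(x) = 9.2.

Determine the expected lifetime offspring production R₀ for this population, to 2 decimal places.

R₀ = Σ lₓ m(x):
  age 1: 0.49 × 0.0 = 0.0000
  age 2: 0.21 × 9.5 = 1.9950
  age 3: 0.10 × 11.3 = 1.1300
  age 4: 0.05 × 6.5 = 0.3250
  age 5: 0.02 × 9.2 = 0.1840
R₀ = 0.0000 + 1.9950 + 1.1300 + 0.3250 + 0.1840 = 3.6340

3.63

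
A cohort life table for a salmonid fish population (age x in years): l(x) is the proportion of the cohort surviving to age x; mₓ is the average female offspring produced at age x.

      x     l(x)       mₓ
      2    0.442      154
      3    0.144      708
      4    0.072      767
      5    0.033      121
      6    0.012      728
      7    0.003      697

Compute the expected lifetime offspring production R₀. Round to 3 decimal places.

R₀ = Σ l(x) mₓ:
  age 2: 0.442 × 154 = 68.0680
  age 3: 0.144 × 708 = 101.9520
  age 4: 0.072 × 767 = 55.2240
  age 5: 0.033 × 121 = 3.9930
  age 6: 0.012 × 728 = 8.7360
  age 7: 0.003 × 697 = 2.0910
R₀ = 68.0680 + 101.9520 + 55.2240 + 3.9930 + 8.7360 + 2.0910 = 240.0640

240.064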